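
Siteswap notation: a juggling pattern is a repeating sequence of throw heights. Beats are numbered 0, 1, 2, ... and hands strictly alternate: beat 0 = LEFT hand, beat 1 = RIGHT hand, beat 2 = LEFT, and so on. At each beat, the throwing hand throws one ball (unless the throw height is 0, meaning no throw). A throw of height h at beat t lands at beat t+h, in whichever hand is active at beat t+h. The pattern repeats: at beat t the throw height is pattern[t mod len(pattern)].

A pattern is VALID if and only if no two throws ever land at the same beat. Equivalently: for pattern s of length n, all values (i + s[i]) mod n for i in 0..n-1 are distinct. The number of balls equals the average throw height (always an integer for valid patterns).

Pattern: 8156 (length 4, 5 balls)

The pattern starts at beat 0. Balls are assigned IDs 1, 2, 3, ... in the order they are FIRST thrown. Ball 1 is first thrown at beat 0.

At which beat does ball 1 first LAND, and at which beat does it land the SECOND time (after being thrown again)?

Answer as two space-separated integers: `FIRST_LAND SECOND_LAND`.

Beat 0 (L): throw ball1 h=8 -> lands@8:L; in-air after throw: [b1@8:L]
Beat 1 (R): throw ball2 h=1 -> lands@2:L; in-air after throw: [b2@2:L b1@8:L]
Beat 2 (L): throw ball2 h=5 -> lands@7:R; in-air after throw: [b2@7:R b1@8:L]
Beat 3 (R): throw ball3 h=6 -> lands@9:R; in-air after throw: [b2@7:R b1@8:L b3@9:R]
Beat 4 (L): throw ball4 h=8 -> lands@12:L; in-air after throw: [b2@7:R b1@8:L b3@9:R b4@12:L]
Beat 5 (R): throw ball5 h=1 -> lands@6:L; in-air after throw: [b5@6:L b2@7:R b1@8:L b3@9:R b4@12:L]
Beat 6 (L): throw ball5 h=5 -> lands@11:R; in-air after throw: [b2@7:R b1@8:L b3@9:R b5@11:R b4@12:L]
Beat 7 (R): throw ball2 h=6 -> lands@13:R; in-air after throw: [b1@8:L b3@9:R b5@11:R b4@12:L b2@13:R]
Beat 8 (L): throw ball1 h=8 -> lands@16:L; in-air after throw: [b3@9:R b5@11:R b4@12:L b2@13:R b1@16:L]
Beat 9 (R): throw ball3 h=1 -> lands@10:L; in-air after throw: [b3@10:L b5@11:R b4@12:L b2@13:R b1@16:L]
Beat 10 (L): throw ball3 h=5 -> lands@15:R; in-air after throw: [b5@11:R b4@12:L b2@13:R b3@15:R b1@16:L]
Beat 11 (R): throw ball5 h=6 -> lands@17:R; in-air after throw: [b4@12:L b2@13:R b3@15:R b1@16:L b5@17:R]
Beat 12 (L): throw ball4 h=8 -> lands@20:L; in-air after throw: [b2@13:R b3@15:R b1@16:L b5@17:R b4@20:L]
Beat 13 (R): throw ball2 h=1 -> lands@14:L; in-air after throw: [b2@14:L b3@15:R b1@16:L b5@17:R b4@20:L]
Beat 14 (L): throw ball2 h=5 -> lands@19:R; in-air after throw: [b3@15:R b1@16:L b5@17:R b2@19:R b4@20:L]
Beat 15 (R): throw ball3 h=6 -> lands@21:R; in-air after throw: [b1@16:L b5@17:R b2@19:R b4@20:L b3@21:R]
Beat 16 (L): throw ball1 h=8 -> lands@24:L; in-air after throw: [b5@17:R b2@19:R b4@20:L b3@21:R b1@24:L]
Ball 1: thrown@0 h=8 -> first land @8; rethrown@8 h=8 -> second land @16

Answer: 8 16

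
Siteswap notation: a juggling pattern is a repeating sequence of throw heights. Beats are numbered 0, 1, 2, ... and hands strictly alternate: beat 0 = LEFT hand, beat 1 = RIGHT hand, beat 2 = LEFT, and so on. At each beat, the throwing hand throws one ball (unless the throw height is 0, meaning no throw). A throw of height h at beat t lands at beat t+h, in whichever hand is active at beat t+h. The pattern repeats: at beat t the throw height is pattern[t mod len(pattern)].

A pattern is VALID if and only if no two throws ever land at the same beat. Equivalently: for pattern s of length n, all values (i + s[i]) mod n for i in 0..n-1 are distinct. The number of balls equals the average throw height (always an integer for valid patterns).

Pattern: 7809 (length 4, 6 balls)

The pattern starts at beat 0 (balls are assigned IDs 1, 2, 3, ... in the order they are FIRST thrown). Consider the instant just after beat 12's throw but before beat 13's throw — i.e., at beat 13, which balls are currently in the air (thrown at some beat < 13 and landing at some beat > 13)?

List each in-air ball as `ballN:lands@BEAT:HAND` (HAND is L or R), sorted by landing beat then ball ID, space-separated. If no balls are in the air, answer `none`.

Beat 0 (L): throw ball1 h=7 -> lands@7:R; in-air after throw: [b1@7:R]
Beat 1 (R): throw ball2 h=8 -> lands@9:R; in-air after throw: [b1@7:R b2@9:R]
Beat 3 (R): throw ball3 h=9 -> lands@12:L; in-air after throw: [b1@7:R b2@9:R b3@12:L]
Beat 4 (L): throw ball4 h=7 -> lands@11:R; in-air after throw: [b1@7:R b2@9:R b4@11:R b3@12:L]
Beat 5 (R): throw ball5 h=8 -> lands@13:R; in-air after throw: [b1@7:R b2@9:R b4@11:R b3@12:L b5@13:R]
Beat 7 (R): throw ball1 h=9 -> lands@16:L; in-air after throw: [b2@9:R b4@11:R b3@12:L b5@13:R b1@16:L]
Beat 8 (L): throw ball6 h=7 -> lands@15:R; in-air after throw: [b2@9:R b4@11:R b3@12:L b5@13:R b6@15:R b1@16:L]
Beat 9 (R): throw ball2 h=8 -> lands@17:R; in-air after throw: [b4@11:R b3@12:L b5@13:R b6@15:R b1@16:L b2@17:R]
Beat 11 (R): throw ball4 h=9 -> lands@20:L; in-air after throw: [b3@12:L b5@13:R b6@15:R b1@16:L b2@17:R b4@20:L]
Beat 12 (L): throw ball3 h=7 -> lands@19:R; in-air after throw: [b5@13:R b6@15:R b1@16:L b2@17:R b3@19:R b4@20:L]
Beat 13 (R): throw ball5 h=8 -> lands@21:R; in-air after throw: [b6@15:R b1@16:L b2@17:R b3@19:R b4@20:L b5@21:R]

Answer: ball6:lands@15:R ball1:lands@16:L ball2:lands@17:R ball3:lands@19:R ball4:lands@20:L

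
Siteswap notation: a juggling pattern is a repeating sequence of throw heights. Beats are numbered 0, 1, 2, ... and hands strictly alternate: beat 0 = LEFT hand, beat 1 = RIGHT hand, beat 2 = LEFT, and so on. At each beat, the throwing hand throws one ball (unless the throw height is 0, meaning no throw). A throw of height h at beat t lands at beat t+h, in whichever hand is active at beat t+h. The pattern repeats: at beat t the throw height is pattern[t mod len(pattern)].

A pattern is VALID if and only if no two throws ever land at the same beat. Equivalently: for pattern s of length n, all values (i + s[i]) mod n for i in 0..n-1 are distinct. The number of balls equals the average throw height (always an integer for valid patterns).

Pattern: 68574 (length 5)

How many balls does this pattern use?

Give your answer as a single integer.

Pattern = [6, 8, 5, 7, 4], length n = 5
  position 0: throw height = 6, running sum = 6
  position 1: throw height = 8, running sum = 14
  position 2: throw height = 5, running sum = 19
  position 3: throw height = 7, running sum = 26
  position 4: throw height = 4, running sum = 30
Total sum = 30; balls = sum / n = 30 / 5 = 6

Answer: 6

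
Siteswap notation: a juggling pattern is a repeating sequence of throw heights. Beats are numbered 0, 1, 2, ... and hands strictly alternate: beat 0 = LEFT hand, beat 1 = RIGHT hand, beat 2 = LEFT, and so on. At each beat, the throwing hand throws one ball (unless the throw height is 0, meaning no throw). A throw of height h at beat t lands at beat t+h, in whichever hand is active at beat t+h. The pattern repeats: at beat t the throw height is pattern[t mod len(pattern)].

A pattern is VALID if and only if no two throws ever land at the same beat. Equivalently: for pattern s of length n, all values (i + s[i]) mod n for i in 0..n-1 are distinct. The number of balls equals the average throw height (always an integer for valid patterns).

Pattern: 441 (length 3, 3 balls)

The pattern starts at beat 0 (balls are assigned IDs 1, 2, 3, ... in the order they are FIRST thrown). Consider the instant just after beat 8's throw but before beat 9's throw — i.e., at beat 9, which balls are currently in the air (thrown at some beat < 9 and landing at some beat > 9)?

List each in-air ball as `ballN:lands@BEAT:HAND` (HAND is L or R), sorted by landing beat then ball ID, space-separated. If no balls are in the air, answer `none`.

Answer: ball2:lands@10:L ball3:lands@11:R

Derivation:
Beat 0 (L): throw ball1 h=4 -> lands@4:L; in-air after throw: [b1@4:L]
Beat 1 (R): throw ball2 h=4 -> lands@5:R; in-air after throw: [b1@4:L b2@5:R]
Beat 2 (L): throw ball3 h=1 -> lands@3:R; in-air after throw: [b3@3:R b1@4:L b2@5:R]
Beat 3 (R): throw ball3 h=4 -> lands@7:R; in-air after throw: [b1@4:L b2@5:R b3@7:R]
Beat 4 (L): throw ball1 h=4 -> lands@8:L; in-air after throw: [b2@5:R b3@7:R b1@8:L]
Beat 5 (R): throw ball2 h=1 -> lands@6:L; in-air after throw: [b2@6:L b3@7:R b1@8:L]
Beat 6 (L): throw ball2 h=4 -> lands@10:L; in-air after throw: [b3@7:R b1@8:L b2@10:L]
Beat 7 (R): throw ball3 h=4 -> lands@11:R; in-air after throw: [b1@8:L b2@10:L b3@11:R]
Beat 8 (L): throw ball1 h=1 -> lands@9:R; in-air after throw: [b1@9:R b2@10:L b3@11:R]
Beat 9 (R): throw ball1 h=4 -> lands@13:R; in-air after throw: [b2@10:L b3@11:R b1@13:R]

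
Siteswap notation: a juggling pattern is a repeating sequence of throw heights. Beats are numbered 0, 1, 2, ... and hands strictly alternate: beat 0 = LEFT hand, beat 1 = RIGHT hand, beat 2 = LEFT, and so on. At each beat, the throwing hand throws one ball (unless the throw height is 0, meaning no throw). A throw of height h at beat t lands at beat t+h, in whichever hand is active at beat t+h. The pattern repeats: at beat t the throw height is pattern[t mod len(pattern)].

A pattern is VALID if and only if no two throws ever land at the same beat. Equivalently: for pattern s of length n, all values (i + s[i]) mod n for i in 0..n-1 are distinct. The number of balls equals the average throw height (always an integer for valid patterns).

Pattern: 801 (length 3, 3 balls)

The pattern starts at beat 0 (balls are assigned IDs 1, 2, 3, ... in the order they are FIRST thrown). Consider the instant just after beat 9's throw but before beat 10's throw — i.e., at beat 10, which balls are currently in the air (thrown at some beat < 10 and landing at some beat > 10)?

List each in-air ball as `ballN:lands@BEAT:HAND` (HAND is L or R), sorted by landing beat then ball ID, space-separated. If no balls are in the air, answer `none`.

Beat 0 (L): throw ball1 h=8 -> lands@8:L; in-air after throw: [b1@8:L]
Beat 2 (L): throw ball2 h=1 -> lands@3:R; in-air after throw: [b2@3:R b1@8:L]
Beat 3 (R): throw ball2 h=8 -> lands@11:R; in-air after throw: [b1@8:L b2@11:R]
Beat 5 (R): throw ball3 h=1 -> lands@6:L; in-air after throw: [b3@6:L b1@8:L b2@11:R]
Beat 6 (L): throw ball3 h=8 -> lands@14:L; in-air after throw: [b1@8:L b2@11:R b3@14:L]
Beat 8 (L): throw ball1 h=1 -> lands@9:R; in-air after throw: [b1@9:R b2@11:R b3@14:L]
Beat 9 (R): throw ball1 h=8 -> lands@17:R; in-air after throw: [b2@11:R b3@14:L b1@17:R]

Answer: ball2:lands@11:R ball3:lands@14:L ball1:lands@17:R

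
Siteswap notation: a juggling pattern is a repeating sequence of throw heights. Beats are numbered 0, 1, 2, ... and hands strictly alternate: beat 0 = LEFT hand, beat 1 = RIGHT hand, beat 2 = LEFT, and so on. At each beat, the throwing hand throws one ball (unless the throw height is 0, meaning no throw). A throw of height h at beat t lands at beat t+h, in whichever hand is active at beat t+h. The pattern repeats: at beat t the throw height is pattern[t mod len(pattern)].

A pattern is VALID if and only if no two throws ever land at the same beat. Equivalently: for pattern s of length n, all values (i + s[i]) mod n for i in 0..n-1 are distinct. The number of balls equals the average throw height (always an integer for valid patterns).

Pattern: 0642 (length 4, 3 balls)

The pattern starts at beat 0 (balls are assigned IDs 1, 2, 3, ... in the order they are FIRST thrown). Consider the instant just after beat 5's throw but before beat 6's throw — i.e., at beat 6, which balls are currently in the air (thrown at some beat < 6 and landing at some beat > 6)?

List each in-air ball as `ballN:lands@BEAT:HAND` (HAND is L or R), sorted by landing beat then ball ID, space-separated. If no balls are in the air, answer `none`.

Answer: ball1:lands@7:R ball3:lands@11:R

Derivation:
Beat 1 (R): throw ball1 h=6 -> lands@7:R; in-air after throw: [b1@7:R]
Beat 2 (L): throw ball2 h=4 -> lands@6:L; in-air after throw: [b2@6:L b1@7:R]
Beat 3 (R): throw ball3 h=2 -> lands@5:R; in-air after throw: [b3@5:R b2@6:L b1@7:R]
Beat 5 (R): throw ball3 h=6 -> lands@11:R; in-air after throw: [b2@6:L b1@7:R b3@11:R]
Beat 6 (L): throw ball2 h=4 -> lands@10:L; in-air after throw: [b1@7:R b2@10:L b3@11:R]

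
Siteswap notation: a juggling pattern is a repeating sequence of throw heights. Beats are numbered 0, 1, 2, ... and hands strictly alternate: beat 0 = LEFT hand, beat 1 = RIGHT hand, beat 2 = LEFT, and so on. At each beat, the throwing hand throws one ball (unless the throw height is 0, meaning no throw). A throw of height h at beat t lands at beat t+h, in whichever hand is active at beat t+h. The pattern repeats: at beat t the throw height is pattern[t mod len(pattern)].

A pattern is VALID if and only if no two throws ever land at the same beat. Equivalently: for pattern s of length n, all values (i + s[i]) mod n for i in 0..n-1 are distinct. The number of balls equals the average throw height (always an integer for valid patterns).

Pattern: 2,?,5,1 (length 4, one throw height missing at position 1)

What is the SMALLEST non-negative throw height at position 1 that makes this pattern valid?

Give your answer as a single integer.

Answer: 0

Derivation:
i=0: (0 + 2) mod 4 = 2
i=1: s[i]=? (unknown)
i=2: (2 + 5) mod 4 = 3
i=3: (3 + 1) mod 4 = 0
Known residues: [0, 2, 3]; need a permutation of 0..3, so missing residue r = 1
Need (1 + s) mod 4 = 1; smallest s = (1 - 1) mod 4 = 0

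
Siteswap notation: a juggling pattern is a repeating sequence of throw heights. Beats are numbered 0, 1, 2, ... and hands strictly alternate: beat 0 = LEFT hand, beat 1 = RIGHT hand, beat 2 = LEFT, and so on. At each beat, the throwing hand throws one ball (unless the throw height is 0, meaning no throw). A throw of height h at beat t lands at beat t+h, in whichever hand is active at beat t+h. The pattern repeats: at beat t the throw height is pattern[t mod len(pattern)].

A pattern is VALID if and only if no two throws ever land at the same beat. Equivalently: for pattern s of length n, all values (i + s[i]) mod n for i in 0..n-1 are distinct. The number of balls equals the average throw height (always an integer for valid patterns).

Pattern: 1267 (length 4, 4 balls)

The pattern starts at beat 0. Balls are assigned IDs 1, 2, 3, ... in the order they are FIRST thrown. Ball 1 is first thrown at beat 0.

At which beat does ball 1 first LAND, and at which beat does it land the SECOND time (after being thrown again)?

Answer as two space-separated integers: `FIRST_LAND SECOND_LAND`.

Answer: 1 3

Derivation:
Beat 0 (L): throw ball1 h=1 -> lands@1:R; in-air after throw: [b1@1:R]
Beat 1 (R): throw ball1 h=2 -> lands@3:R; in-air after throw: [b1@3:R]
Beat 2 (L): throw ball2 h=6 -> lands@8:L; in-air after throw: [b1@3:R b2@8:L]
Beat 3 (R): throw ball1 h=7 -> lands@10:L; in-air after throw: [b2@8:L b1@10:L]
Ball 1: thrown@0 h=1 -> first land @1; rethrown@1 h=2 -> second land @3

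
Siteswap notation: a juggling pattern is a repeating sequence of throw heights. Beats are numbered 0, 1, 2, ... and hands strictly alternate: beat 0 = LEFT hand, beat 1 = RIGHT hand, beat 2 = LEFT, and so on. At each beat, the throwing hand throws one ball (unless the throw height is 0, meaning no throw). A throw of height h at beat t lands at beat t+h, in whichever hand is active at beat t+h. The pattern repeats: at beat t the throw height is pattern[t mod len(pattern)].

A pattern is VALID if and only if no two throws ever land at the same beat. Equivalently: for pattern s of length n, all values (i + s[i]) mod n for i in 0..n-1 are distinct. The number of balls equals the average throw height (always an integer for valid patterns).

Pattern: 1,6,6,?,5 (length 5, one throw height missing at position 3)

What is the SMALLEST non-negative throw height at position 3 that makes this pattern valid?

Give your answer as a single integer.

i=0: (0 + 1) mod 5 = 1
i=1: (1 + 6) mod 5 = 2
i=2: (2 + 6) mod 5 = 3
i=3: s[i]=? (unknown)
i=4: (4 + 5) mod 5 = 4
Known residues: [1, 2, 3, 4]; need a permutation of 0..4, so missing residue r = 0
Need (3 + s) mod 5 = 0; smallest s = (0 - 3) mod 5 = 2

Answer: 2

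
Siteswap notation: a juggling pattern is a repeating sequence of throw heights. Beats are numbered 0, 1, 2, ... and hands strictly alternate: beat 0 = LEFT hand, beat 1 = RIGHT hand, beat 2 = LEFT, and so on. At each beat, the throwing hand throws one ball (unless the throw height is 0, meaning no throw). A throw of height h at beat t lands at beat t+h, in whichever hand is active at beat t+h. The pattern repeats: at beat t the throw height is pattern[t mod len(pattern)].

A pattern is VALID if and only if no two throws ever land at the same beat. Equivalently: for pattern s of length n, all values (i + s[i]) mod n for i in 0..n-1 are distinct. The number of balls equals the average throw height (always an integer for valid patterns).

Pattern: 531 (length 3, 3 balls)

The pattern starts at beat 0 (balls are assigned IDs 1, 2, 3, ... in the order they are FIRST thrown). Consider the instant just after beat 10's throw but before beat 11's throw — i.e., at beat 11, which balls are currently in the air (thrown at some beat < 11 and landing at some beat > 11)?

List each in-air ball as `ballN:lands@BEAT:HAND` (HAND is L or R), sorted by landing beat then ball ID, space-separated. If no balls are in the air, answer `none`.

Beat 0 (L): throw ball1 h=5 -> lands@5:R; in-air after throw: [b1@5:R]
Beat 1 (R): throw ball2 h=3 -> lands@4:L; in-air after throw: [b2@4:L b1@5:R]
Beat 2 (L): throw ball3 h=1 -> lands@3:R; in-air after throw: [b3@3:R b2@4:L b1@5:R]
Beat 3 (R): throw ball3 h=5 -> lands@8:L; in-air after throw: [b2@4:L b1@5:R b3@8:L]
Beat 4 (L): throw ball2 h=3 -> lands@7:R; in-air after throw: [b1@5:R b2@7:R b3@8:L]
Beat 5 (R): throw ball1 h=1 -> lands@6:L; in-air after throw: [b1@6:L b2@7:R b3@8:L]
Beat 6 (L): throw ball1 h=5 -> lands@11:R; in-air after throw: [b2@7:R b3@8:L b1@11:R]
Beat 7 (R): throw ball2 h=3 -> lands@10:L; in-air after throw: [b3@8:L b2@10:L b1@11:R]
Beat 8 (L): throw ball3 h=1 -> lands@9:R; in-air after throw: [b3@9:R b2@10:L b1@11:R]
Beat 9 (R): throw ball3 h=5 -> lands@14:L; in-air after throw: [b2@10:L b1@11:R b3@14:L]
Beat 10 (L): throw ball2 h=3 -> lands@13:R; in-air after throw: [b1@11:R b2@13:R b3@14:L]
Beat 11 (R): throw ball1 h=1 -> lands@12:L; in-air after throw: [b1@12:L b2@13:R b3@14:L]

Answer: ball2:lands@13:R ball3:lands@14:L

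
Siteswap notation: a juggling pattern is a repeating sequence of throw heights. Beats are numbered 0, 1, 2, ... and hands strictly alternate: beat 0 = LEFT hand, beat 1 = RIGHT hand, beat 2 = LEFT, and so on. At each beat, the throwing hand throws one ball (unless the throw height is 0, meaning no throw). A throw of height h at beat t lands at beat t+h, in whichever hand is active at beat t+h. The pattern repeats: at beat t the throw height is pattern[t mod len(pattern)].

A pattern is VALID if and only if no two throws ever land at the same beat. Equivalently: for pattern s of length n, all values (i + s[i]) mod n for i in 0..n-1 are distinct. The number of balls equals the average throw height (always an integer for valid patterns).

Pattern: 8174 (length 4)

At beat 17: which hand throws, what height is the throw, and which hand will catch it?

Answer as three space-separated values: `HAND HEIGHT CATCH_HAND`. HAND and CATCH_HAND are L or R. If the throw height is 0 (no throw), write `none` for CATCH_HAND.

Answer: R 1 L

Derivation:
Beat 17: 17 mod 2 = 1, so hand = R
Throw height = pattern[17 mod 4] = pattern[1] = 1
Lands at beat 17+1=18, 18 mod 2 = 0, so catch hand = L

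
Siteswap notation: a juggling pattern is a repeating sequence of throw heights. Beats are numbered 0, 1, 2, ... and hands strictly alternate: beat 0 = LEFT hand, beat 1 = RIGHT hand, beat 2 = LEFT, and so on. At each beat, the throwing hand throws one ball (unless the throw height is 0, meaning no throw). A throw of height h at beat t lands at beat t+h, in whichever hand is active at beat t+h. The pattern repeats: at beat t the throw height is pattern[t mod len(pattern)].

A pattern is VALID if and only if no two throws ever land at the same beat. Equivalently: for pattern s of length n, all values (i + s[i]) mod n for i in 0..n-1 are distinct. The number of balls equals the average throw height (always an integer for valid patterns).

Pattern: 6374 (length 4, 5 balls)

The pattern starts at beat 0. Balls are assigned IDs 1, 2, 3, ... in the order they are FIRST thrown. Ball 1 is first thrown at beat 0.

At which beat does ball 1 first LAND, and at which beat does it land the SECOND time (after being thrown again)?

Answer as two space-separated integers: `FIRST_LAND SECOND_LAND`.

Answer: 6 13

Derivation:
Beat 0 (L): throw ball1 h=6 -> lands@6:L; in-air after throw: [b1@6:L]
Beat 1 (R): throw ball2 h=3 -> lands@4:L; in-air after throw: [b2@4:L b1@6:L]
Beat 2 (L): throw ball3 h=7 -> lands@9:R; in-air after throw: [b2@4:L b1@6:L b3@9:R]
Beat 3 (R): throw ball4 h=4 -> lands@7:R; in-air after throw: [b2@4:L b1@6:L b4@7:R b3@9:R]
Beat 4 (L): throw ball2 h=6 -> lands@10:L; in-air after throw: [b1@6:L b4@7:R b3@9:R b2@10:L]
Beat 5 (R): throw ball5 h=3 -> lands@8:L; in-air after throw: [b1@6:L b4@7:R b5@8:L b3@9:R b2@10:L]
Beat 6 (L): throw ball1 h=7 -> lands@13:R; in-air after throw: [b4@7:R b5@8:L b3@9:R b2@10:L b1@13:R]
Beat 7 (R): throw ball4 h=4 -> lands@11:R; in-air after throw: [b5@8:L b3@9:R b2@10:L b4@11:R b1@13:R]
Beat 8 (L): throw ball5 h=6 -> lands@14:L; in-air after throw: [b3@9:R b2@10:L b4@11:R b1@13:R b5@14:L]
Beat 9 (R): throw ball3 h=3 -> lands@12:L; in-air after throw: [b2@10:L b4@11:R b3@12:L b1@13:R b5@14:L]
Beat 10 (L): throw ball2 h=7 -> lands@17:R; in-air after throw: [b4@11:R b3@12:L b1@13:R b5@14:L b2@17:R]
Beat 11 (R): throw ball4 h=4 -> lands@15:R; in-air after throw: [b3@12:L b1@13:R b5@14:L b4@15:R b2@17:R]
Beat 12 (L): throw ball3 h=6 -> lands@18:L; in-air after throw: [b1@13:R b5@14:L b4@15:R b2@17:R b3@18:L]
Beat 13 (R): throw ball1 h=3 -> lands@16:L; in-air after throw: [b5@14:L b4@15:R b1@16:L b2@17:R b3@18:L]
Ball 1: thrown@0 h=6 -> first land @6; rethrown@6 h=7 -> second land @13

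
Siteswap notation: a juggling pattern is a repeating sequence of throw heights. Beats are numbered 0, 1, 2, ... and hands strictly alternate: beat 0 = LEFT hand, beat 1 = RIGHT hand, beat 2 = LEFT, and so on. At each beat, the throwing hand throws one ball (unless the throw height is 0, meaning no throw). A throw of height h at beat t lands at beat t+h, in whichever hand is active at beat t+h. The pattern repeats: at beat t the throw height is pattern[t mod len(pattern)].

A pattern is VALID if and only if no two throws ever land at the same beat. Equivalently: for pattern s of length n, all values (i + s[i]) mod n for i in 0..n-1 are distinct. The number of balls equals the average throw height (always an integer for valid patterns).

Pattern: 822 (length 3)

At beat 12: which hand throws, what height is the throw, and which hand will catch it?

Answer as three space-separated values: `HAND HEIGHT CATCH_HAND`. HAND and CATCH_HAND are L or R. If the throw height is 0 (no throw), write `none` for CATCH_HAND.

Beat 12: 12 mod 2 = 0, so hand = L
Throw height = pattern[12 mod 3] = pattern[0] = 8
Lands at beat 12+8=20, 20 mod 2 = 0, so catch hand = L

Answer: L 8 L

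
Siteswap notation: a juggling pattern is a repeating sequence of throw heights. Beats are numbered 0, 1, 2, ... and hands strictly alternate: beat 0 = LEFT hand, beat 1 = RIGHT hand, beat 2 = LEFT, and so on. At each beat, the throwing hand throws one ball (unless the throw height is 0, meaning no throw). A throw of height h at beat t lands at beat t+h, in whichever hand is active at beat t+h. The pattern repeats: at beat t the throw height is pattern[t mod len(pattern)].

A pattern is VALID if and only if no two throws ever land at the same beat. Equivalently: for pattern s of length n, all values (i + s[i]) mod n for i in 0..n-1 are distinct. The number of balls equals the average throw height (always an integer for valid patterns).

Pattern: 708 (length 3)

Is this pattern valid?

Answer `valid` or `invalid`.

Answer: invalid

Derivation:
i=0: (i + s[i]) mod n = (0 + 7) mod 3 = 1
i=1: (i + s[i]) mod n = (1 + 0) mod 3 = 1
i=2: (i + s[i]) mod n = (2 + 8) mod 3 = 1
Residues: [1, 1, 1], distinct: False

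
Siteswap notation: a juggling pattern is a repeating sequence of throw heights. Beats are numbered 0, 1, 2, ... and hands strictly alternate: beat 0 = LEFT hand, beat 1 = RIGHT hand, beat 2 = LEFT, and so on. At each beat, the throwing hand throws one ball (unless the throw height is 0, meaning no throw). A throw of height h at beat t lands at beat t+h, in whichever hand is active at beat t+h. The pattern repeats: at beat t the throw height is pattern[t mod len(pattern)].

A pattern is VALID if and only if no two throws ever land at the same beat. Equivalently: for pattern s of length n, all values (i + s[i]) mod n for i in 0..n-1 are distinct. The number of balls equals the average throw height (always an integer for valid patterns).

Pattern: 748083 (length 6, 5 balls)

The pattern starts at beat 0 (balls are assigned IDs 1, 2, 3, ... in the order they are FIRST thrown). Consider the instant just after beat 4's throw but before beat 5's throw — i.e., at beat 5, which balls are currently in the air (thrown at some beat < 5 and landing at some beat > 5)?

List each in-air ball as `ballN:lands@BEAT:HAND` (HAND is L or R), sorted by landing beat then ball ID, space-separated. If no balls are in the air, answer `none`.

Beat 0 (L): throw ball1 h=7 -> lands@7:R; in-air after throw: [b1@7:R]
Beat 1 (R): throw ball2 h=4 -> lands@5:R; in-air after throw: [b2@5:R b1@7:R]
Beat 2 (L): throw ball3 h=8 -> lands@10:L; in-air after throw: [b2@5:R b1@7:R b3@10:L]
Beat 4 (L): throw ball4 h=8 -> lands@12:L; in-air after throw: [b2@5:R b1@7:R b3@10:L b4@12:L]
Beat 5 (R): throw ball2 h=3 -> lands@8:L; in-air after throw: [b1@7:R b2@8:L b3@10:L b4@12:L]

Answer: ball1:lands@7:R ball3:lands@10:L ball4:lands@12:L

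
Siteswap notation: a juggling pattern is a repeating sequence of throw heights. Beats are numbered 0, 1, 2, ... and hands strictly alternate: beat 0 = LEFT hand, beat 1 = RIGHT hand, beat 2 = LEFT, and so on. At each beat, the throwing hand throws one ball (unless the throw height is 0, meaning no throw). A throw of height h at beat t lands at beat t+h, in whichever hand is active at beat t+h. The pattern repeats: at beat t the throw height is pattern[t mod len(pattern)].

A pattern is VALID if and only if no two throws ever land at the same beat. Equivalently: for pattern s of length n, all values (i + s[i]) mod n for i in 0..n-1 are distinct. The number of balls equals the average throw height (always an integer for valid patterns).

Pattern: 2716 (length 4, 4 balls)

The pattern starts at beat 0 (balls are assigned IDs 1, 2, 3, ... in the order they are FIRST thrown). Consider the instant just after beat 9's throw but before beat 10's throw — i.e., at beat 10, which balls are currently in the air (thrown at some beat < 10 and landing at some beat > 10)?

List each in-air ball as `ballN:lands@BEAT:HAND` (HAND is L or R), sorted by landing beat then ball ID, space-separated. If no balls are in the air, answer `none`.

Beat 0 (L): throw ball1 h=2 -> lands@2:L; in-air after throw: [b1@2:L]
Beat 1 (R): throw ball2 h=7 -> lands@8:L; in-air after throw: [b1@2:L b2@8:L]
Beat 2 (L): throw ball1 h=1 -> lands@3:R; in-air after throw: [b1@3:R b2@8:L]
Beat 3 (R): throw ball1 h=6 -> lands@9:R; in-air after throw: [b2@8:L b1@9:R]
Beat 4 (L): throw ball3 h=2 -> lands@6:L; in-air after throw: [b3@6:L b2@8:L b1@9:R]
Beat 5 (R): throw ball4 h=7 -> lands@12:L; in-air after throw: [b3@6:L b2@8:L b1@9:R b4@12:L]
Beat 6 (L): throw ball3 h=1 -> lands@7:R; in-air after throw: [b3@7:R b2@8:L b1@9:R b4@12:L]
Beat 7 (R): throw ball3 h=6 -> lands@13:R; in-air after throw: [b2@8:L b1@9:R b4@12:L b3@13:R]
Beat 8 (L): throw ball2 h=2 -> lands@10:L; in-air after throw: [b1@9:R b2@10:L b4@12:L b3@13:R]
Beat 9 (R): throw ball1 h=7 -> lands@16:L; in-air after throw: [b2@10:L b4@12:L b3@13:R b1@16:L]
Beat 10 (L): throw ball2 h=1 -> lands@11:R; in-air after throw: [b2@11:R b4@12:L b3@13:R b1@16:L]

Answer: ball4:lands@12:L ball3:lands@13:R ball1:lands@16:L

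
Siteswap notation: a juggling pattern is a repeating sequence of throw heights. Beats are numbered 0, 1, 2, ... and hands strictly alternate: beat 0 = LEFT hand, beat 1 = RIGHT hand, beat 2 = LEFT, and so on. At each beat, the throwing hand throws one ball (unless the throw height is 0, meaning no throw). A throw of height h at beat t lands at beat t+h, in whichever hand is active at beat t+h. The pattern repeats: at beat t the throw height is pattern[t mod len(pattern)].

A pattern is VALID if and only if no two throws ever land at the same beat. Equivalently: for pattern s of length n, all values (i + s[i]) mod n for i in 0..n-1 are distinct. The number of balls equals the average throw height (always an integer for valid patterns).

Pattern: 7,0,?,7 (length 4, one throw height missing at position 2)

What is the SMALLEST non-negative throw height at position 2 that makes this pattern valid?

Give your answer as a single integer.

i=0: (0 + 7) mod 4 = 3
i=1: (1 + 0) mod 4 = 1
i=2: s[i]=? (unknown)
i=3: (3 + 7) mod 4 = 2
Known residues: [1, 2, 3]; need a permutation of 0..3, so missing residue r = 0
Need (2 + s) mod 4 = 0; smallest s = (0 - 2) mod 4 = 2

Answer: 2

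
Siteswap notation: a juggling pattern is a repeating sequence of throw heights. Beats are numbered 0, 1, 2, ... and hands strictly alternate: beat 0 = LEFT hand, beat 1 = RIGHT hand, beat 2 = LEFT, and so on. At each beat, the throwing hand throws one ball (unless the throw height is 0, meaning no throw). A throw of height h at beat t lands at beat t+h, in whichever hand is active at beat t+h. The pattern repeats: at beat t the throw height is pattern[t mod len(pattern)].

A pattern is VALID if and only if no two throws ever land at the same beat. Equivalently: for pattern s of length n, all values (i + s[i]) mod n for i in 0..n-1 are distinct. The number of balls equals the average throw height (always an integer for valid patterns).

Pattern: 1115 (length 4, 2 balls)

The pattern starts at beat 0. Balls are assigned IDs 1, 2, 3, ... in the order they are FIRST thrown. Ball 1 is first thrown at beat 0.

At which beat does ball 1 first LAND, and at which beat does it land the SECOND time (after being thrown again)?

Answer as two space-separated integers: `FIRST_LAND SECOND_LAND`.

Beat 0 (L): throw ball1 h=1 -> lands@1:R; in-air after throw: [b1@1:R]
Beat 1 (R): throw ball1 h=1 -> lands@2:L; in-air after throw: [b1@2:L]
Beat 2 (L): throw ball1 h=1 -> lands@3:R; in-air after throw: [b1@3:R]
Ball 1: thrown@0 h=1 -> first land @1; rethrown@1 h=1 -> second land @2

Answer: 1 2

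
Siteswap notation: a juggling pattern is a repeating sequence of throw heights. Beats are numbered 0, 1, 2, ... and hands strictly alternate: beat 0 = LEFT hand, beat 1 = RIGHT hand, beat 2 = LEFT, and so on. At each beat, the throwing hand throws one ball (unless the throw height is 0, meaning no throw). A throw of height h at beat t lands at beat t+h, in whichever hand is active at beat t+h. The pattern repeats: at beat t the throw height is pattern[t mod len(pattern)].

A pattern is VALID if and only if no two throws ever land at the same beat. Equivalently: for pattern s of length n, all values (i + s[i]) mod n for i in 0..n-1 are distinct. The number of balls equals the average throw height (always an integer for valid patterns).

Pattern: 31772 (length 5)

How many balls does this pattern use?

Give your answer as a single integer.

Pattern = [3, 1, 7, 7, 2], length n = 5
  position 0: throw height = 3, running sum = 3
  position 1: throw height = 1, running sum = 4
  position 2: throw height = 7, running sum = 11
  position 3: throw height = 7, running sum = 18
  position 4: throw height = 2, running sum = 20
Total sum = 20; balls = sum / n = 20 / 5 = 4

Answer: 4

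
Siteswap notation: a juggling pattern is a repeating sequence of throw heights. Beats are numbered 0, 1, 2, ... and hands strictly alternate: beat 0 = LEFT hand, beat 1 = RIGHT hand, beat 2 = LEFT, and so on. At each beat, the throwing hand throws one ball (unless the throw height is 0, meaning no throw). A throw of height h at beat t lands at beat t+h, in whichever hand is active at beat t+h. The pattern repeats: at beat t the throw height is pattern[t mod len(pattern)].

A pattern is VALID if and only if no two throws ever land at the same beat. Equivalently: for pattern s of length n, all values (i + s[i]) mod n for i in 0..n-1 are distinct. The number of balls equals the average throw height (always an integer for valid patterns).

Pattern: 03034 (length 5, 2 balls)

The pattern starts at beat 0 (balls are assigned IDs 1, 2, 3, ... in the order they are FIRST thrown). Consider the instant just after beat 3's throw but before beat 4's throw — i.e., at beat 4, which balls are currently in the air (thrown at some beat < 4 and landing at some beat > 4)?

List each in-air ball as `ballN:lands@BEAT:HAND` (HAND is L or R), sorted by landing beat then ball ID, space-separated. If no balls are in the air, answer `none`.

Answer: ball2:lands@6:L

Derivation:
Beat 1 (R): throw ball1 h=3 -> lands@4:L; in-air after throw: [b1@4:L]
Beat 3 (R): throw ball2 h=3 -> lands@6:L; in-air after throw: [b1@4:L b2@6:L]
Beat 4 (L): throw ball1 h=4 -> lands@8:L; in-air after throw: [b2@6:L b1@8:L]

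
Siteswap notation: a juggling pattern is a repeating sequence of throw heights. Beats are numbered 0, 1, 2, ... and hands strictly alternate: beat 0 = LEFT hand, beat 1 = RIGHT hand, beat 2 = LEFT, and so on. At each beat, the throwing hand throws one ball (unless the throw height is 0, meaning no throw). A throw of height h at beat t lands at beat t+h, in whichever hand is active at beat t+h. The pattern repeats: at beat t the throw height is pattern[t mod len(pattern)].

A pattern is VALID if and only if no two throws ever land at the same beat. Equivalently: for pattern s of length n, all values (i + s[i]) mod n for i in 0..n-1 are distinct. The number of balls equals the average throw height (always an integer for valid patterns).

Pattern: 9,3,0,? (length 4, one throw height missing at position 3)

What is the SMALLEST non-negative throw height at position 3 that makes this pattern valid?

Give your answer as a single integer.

i=0: (0 + 9) mod 4 = 1
i=1: (1 + 3) mod 4 = 0
i=2: (2 + 0) mod 4 = 2
i=3: s[i]=? (unknown)
Known residues: [0, 1, 2]; need a permutation of 0..3, so missing residue r = 3
Need (3 + s) mod 4 = 3; smallest s = (3 - 3) mod 4 = 0

Answer: 0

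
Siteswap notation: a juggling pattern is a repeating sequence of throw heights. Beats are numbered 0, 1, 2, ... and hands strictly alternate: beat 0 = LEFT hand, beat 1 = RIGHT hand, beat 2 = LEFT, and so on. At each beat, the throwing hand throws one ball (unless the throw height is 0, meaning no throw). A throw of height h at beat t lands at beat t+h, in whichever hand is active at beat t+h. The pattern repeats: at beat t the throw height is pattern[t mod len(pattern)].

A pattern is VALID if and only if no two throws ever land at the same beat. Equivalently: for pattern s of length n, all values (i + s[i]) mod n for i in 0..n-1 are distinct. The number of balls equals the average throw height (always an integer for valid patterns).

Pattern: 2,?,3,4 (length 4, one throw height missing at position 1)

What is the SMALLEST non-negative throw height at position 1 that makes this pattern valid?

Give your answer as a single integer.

Answer: 3

Derivation:
i=0: (0 + 2) mod 4 = 2
i=1: s[i]=? (unknown)
i=2: (2 + 3) mod 4 = 1
i=3: (3 + 4) mod 4 = 3
Known residues: [1, 2, 3]; need a permutation of 0..3, so missing residue r = 0
Need (1 + s) mod 4 = 0; smallest s = (0 - 1) mod 4 = 3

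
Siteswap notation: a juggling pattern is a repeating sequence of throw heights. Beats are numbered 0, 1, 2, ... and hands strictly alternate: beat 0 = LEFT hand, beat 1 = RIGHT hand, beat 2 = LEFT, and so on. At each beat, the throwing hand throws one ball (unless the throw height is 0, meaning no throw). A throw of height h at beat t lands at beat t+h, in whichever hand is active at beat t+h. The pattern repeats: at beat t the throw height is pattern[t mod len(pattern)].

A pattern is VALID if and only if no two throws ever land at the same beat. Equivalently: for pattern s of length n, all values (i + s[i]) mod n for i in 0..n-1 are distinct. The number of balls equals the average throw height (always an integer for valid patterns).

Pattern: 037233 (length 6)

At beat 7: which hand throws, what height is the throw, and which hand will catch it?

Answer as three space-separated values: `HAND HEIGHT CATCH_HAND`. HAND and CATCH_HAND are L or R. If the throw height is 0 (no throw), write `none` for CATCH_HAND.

Answer: R 3 L

Derivation:
Beat 7: 7 mod 2 = 1, so hand = R
Throw height = pattern[7 mod 6] = pattern[1] = 3
Lands at beat 7+3=10, 10 mod 2 = 0, so catch hand = L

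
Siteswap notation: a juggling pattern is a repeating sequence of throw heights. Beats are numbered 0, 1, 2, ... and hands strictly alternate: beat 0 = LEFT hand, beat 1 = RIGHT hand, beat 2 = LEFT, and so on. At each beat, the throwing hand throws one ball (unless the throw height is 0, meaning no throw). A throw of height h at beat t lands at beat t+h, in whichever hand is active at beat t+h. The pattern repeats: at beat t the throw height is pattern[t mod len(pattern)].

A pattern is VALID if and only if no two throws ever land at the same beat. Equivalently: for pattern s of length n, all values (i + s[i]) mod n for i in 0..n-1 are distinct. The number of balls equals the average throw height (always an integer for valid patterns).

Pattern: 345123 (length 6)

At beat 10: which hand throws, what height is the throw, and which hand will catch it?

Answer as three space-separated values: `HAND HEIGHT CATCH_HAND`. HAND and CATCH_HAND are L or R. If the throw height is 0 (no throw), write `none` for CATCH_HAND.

Answer: L 2 L

Derivation:
Beat 10: 10 mod 2 = 0, so hand = L
Throw height = pattern[10 mod 6] = pattern[4] = 2
Lands at beat 10+2=12, 12 mod 2 = 0, so catch hand = L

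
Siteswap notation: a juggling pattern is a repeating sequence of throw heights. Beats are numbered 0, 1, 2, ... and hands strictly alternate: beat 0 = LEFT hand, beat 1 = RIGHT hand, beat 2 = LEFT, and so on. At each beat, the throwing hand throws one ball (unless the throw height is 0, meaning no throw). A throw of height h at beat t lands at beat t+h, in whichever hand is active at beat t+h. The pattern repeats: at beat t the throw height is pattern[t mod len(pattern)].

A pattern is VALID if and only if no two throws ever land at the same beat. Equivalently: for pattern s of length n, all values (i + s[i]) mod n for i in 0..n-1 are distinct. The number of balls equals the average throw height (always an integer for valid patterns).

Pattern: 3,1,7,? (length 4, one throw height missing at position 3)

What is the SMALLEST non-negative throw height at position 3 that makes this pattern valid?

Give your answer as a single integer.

i=0: (0 + 3) mod 4 = 3
i=1: (1 + 1) mod 4 = 2
i=2: (2 + 7) mod 4 = 1
i=3: s[i]=? (unknown)
Known residues: [1, 2, 3]; need a permutation of 0..3, so missing residue r = 0
Need (3 + s) mod 4 = 0; smallest s = (0 - 3) mod 4 = 1

Answer: 1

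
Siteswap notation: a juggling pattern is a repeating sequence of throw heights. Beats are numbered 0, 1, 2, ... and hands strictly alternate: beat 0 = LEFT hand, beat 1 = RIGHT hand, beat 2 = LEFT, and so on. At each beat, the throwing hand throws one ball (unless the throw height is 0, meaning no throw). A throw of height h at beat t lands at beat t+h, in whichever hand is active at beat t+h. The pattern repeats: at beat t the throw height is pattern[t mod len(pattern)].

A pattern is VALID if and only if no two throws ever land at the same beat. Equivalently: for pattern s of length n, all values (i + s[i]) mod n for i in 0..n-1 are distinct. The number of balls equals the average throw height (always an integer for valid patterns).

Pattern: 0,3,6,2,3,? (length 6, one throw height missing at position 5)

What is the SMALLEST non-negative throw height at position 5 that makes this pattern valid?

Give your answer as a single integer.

i=0: (0 + 0) mod 6 = 0
i=1: (1 + 3) mod 6 = 4
i=2: (2 + 6) mod 6 = 2
i=3: (3 + 2) mod 6 = 5
i=4: (4 + 3) mod 6 = 1
i=5: s[i]=? (unknown)
Known residues: [0, 1, 2, 4, 5]; need a permutation of 0..5, so missing residue r = 3
Need (5 + s) mod 6 = 3; smallest s = (3 - 5) mod 6 = 4

Answer: 4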